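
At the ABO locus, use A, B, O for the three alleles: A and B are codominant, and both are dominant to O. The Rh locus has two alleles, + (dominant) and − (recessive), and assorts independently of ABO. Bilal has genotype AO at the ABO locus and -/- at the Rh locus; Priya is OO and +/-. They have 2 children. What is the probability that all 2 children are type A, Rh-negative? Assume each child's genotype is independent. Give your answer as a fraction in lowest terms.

ABO cross AO × OO → 1/2 O, 1/2 A.
Rh cross -/- × +/- → 1/2 Rh+, 1/2 Rh-; so P(type A, Rh-negative) = 1/2 × 1/2 = 1/4 per child.
All 2 independent: (1/4)^2 = 1/16.

1/16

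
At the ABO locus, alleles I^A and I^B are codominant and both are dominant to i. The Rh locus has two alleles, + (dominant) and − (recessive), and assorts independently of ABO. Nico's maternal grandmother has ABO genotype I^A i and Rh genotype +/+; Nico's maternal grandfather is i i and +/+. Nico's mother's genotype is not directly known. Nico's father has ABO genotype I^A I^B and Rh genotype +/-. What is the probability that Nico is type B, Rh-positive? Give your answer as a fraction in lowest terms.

3/8

Nico's mother's ABO genotype from I^A i × i i: 1/2 I^A i, 1/2 i i.
Crossing each possibility with the father I^A I^B and summing P(type B): 1/2·1/4 + 1/2·1/2 = 3/8.
Similarly for Rh via the mother's Rh distribution: P(Rh+) = 1.
Independent loci: 3/8 × 1 = 3/8.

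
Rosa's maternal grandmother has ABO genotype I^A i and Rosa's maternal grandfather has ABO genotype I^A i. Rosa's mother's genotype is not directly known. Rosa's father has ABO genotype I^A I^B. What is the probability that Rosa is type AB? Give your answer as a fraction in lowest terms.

1/4

Rosa's mother's ABO genotype from I^A i × I^A i: 1/4 I^A I^A, 1/2 I^A i, 1/4 i i.
Crossing each possibility with the father I^A I^B and summing P(type AB): 1/4·1/2 + 1/2·1/4 + 1/4·0 = 1/4.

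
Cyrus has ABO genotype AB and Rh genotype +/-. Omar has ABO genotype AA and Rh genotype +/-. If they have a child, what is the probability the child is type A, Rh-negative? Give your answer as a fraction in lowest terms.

1/8

ABO cross AB × AA → offspring phenotypes: 1/2 A, 1/2 AB.
Rh cross +/- × +/- → 3/4 Rh+, 1/4 Rh-.
Independent loci: P(type A, Rh-negative) = 1/2 × 1/4 = 1/8.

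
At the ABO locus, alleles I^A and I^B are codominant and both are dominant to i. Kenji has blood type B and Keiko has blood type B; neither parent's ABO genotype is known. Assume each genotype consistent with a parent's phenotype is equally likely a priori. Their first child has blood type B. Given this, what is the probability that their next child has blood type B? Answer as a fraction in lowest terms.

Possible genotypes: Kenji ∈ {I^B I^B, I^B i}; Keiko ∈ {I^B I^B, I^B i}.
Weight each parental genotype pair by prior × P(type-B child):
  I^B I^B × I^B I^B: posterior weight 4/15; P(next child type B) = 1.
  I^B I^B × I^B i: posterior weight 4/15; P(next child type B) = 1.
  I^B i × I^B I^B: posterior weight 4/15; P(next child type B) = 1.
  I^B i × I^B i: posterior weight 1/5; P(next child type B) = 3/4.
Weighted sum = 19/20.

19/20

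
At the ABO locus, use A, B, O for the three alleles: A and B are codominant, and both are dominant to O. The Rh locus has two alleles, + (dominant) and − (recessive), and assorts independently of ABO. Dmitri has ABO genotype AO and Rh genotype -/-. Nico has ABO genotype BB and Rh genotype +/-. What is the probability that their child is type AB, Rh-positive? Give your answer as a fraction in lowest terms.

1/4

ABO cross AO × BB → offspring phenotypes: 1/2 B, 1/2 AB.
Rh cross -/- × +/- → 1/2 Rh+, 1/2 Rh-.
Independent loci: P(type AB, Rh-positive) = 1/2 × 1/2 = 1/4.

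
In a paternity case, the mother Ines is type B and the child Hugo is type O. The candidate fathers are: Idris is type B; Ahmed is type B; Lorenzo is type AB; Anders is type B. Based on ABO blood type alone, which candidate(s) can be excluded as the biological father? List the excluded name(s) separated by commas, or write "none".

A candidate is excluded only if no genotype consistent with his phenotype could produce a type O child with a type B mother.
Lorenzo (type AB): no genotype consistent with that phenotype can produce a type-O child with a type-B mother.

Lorenzo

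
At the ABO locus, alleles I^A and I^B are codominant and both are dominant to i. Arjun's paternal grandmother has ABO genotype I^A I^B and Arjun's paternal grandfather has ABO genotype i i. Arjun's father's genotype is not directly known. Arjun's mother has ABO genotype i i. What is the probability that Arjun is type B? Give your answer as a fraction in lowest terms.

1/4

Arjun's father's ABO genotype from I^A I^B × i i: 1/2 I^A i, 1/2 I^B i.
Crossing each possibility with the mother i i and summing P(type B): 1/2·0 + 1/2·1/2 = 1/4.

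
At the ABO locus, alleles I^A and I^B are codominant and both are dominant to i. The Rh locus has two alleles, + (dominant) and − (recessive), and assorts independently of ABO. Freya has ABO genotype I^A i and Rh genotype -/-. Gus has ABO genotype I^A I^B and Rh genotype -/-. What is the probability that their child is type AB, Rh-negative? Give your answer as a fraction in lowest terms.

ABO cross I^A i × I^A I^B → offspring phenotypes: 1/2 A, 1/4 B, 1/4 AB.
Rh cross -/- × -/- → 1 Rh-.
Independent loci: P(type AB, Rh-negative) = 1/4 × 1 = 1/4.

1/4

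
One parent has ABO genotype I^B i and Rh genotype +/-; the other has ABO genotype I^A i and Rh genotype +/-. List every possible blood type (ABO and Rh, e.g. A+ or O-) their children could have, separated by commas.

O+, O-, A+, A-, B+, B-, AB+, AB-

Gametes from I^B i × I^A i give offspring ABO genotypes I^A I^B, I^A i, I^B i, i i, i.e. phenotypes O, A, B, AB.
Rh cross +/- × +/- → phenotypes Rh+, Rh-.
Combining independently: O+, O-, A+, A-, B+, B-, AB+, AB-.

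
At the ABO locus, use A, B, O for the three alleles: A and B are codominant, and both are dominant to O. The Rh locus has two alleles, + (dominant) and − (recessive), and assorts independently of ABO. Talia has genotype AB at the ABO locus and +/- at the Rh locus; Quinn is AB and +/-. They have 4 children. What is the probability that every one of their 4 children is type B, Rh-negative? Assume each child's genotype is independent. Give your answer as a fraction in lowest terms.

1/65536

ABO cross AB × AB → 1/4 A, 1/4 B, 1/2 AB.
Rh cross +/- × +/- → 3/4 Rh+, 1/4 Rh-; so P(type B, Rh-negative) = 1/4 × 1/4 = 1/16 per child.
All 4 independent: (1/16)^4 = 1/65536.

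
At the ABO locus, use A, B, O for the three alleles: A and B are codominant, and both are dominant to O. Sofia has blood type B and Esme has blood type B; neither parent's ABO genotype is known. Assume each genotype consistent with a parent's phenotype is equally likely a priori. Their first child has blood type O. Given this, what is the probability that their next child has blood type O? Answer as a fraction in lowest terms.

1/4

Possible genotypes: Sofia ∈ {BB, BO}; Esme ∈ {BB, BO}.
Weight each parental genotype pair by prior × P(type-O child):
  BO × BO: posterior weight 1; P(next child type O) = 1/4.
Weighted sum = 1/4.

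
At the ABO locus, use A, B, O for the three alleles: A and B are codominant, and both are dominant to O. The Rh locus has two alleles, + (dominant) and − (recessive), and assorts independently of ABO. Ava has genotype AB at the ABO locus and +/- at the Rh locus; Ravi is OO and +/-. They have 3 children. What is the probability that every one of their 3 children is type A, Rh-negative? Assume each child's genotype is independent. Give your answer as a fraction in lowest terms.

ABO cross AB × OO → 1/2 A, 1/2 B.
Rh cross +/- × +/- → 3/4 Rh+, 1/4 Rh-; so P(type A, Rh-negative) = 1/2 × 1/4 = 1/8 per child.
All 3 independent: (1/8)^3 = 1/512.

1/512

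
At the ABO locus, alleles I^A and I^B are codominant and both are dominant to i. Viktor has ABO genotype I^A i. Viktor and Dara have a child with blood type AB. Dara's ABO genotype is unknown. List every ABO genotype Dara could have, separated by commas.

I^A I^B, I^B I^B, I^B i

For each candidate genotype of Dara, check whether crossing it with I^A i can produce every observed child phenotype.
  I^A I^A → possible child types {A} ✗
  I^A I^B → possible child types {A, B, AB} ✓
  I^A i → possible child types {O, A} ✗
  I^B I^B → possible child types {B, AB} ✓
  I^B i → possible child types {O, A, B, AB} ✓
  i i → possible child types {O, A} ✗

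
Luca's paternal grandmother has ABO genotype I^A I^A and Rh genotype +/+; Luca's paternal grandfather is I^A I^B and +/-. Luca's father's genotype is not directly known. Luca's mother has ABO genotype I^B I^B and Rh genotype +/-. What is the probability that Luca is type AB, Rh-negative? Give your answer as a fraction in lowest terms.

3/32

Luca's father's ABO genotype from I^A I^A × I^A I^B: 1/2 I^A I^A, 1/2 I^A I^B.
Crossing each possibility with the mother I^B I^B and summing P(type AB): 1/2·1 + 1/2·1/2 = 3/4.
Similarly for Rh via the father's Rh distribution: P(Rh-) = 1/8.
Independent loci: 3/4 × 1/8 = 3/32.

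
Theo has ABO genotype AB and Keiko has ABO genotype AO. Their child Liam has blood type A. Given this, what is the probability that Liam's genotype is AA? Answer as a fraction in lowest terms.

1/2

Cross AB × AO → 1/4 AA, 1/4 AB, 1/4 AO, 1/4 BO.
Type-A genotypes among offspring: AA (1/4), AO (1/4); total 1/2.
P(AA | type A) = (1/4) / (1/2) = 1/2.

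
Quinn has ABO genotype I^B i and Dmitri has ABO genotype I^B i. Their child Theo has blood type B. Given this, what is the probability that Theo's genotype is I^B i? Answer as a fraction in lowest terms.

2/3

Cross I^B i × I^B i → 1/4 I^B I^B, 1/2 I^B i, 1/4 i i.
Type-B genotypes among offspring: I^B I^B (1/4), I^B i (1/2); total 3/4.
P(I^B i | type B) = (1/2) / (3/4) = 2/3.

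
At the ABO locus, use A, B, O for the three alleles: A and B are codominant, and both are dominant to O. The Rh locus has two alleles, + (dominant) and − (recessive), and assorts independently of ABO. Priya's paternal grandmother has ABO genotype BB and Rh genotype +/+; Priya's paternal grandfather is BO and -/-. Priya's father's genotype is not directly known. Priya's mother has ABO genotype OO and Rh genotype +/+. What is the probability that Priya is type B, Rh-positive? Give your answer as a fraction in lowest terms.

Priya's father's ABO genotype from BB × BO: 1/2 BB, 1/2 BO.
Crossing each possibility with the mother OO and summing P(type B): 1/2·1 + 1/2·1/2 = 3/4.
Similarly for Rh via the father's Rh distribution: P(Rh+) = 1.
Independent loci: 3/4 × 1 = 3/4.

3/4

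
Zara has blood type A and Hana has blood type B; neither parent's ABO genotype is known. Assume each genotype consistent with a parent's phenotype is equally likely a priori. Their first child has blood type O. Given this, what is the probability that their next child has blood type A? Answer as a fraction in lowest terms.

Possible genotypes: Zara ∈ {AA, AO}; Hana ∈ {BB, BO}.
Weight each parental genotype pair by prior × P(type-O child):
  AO × BO: posterior weight 1; P(next child type A) = 1/4.
Weighted sum = 1/4.

1/4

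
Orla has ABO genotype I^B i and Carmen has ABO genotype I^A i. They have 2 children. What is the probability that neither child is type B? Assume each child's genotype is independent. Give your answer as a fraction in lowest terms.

9/16

ABO cross I^B i × I^A i → 1/4 O, 1/4 A, 1/4 B, 1/4 AB.
So P(type B) = 1/4 per child.
P(not type B) = 3/4 for one child; (3/4)^2 = 9/16.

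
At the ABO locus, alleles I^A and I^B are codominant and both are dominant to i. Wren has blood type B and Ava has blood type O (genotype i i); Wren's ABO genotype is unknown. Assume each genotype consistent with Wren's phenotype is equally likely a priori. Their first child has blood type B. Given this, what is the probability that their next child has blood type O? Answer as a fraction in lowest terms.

Possible genotypes: Wren ∈ {I^B I^B, I^B i}; Ava ∈ {i i}.
Weight each parental genotype pair by prior × P(type-B child):
  I^B I^B × i i: posterior weight 2/3; P(next child type O) = 0.
  I^B i × i i: posterior weight 1/3; P(next child type O) = 1/2.
Weighted sum = 1/6.

1/6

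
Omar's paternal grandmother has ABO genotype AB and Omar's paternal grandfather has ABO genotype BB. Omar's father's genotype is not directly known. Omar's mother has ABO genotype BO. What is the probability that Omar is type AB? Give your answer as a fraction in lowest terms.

Omar's father's ABO genotype from AB × BB: 1/2 AB, 1/2 BB.
Crossing each possibility with the mother BO and summing P(type AB): 1/2·1/4 + 1/2·0 = 1/8.

1/8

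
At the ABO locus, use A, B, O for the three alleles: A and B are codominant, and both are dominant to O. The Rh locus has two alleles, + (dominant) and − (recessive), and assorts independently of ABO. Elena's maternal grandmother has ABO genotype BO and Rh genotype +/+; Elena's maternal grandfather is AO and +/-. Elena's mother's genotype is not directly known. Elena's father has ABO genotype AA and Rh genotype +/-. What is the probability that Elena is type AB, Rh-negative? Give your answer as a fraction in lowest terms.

Elena's mother's ABO genotype from BO × AO: 1/4 AB, 1/4 AO, 1/4 BO, 1/4 OO.
Crossing each possibility with the father AA and summing P(type AB): 1/4·1/2 + 1/4·0 + 1/4·1/2 + 1/4·0 = 1/4.
Similarly for Rh via the mother's Rh distribution: P(Rh-) = 1/8.
Independent loci: 1/4 × 1/8 = 1/32.

1/32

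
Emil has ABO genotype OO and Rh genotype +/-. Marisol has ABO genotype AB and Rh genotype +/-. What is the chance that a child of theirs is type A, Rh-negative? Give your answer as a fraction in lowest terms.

ABO cross OO × AB → offspring phenotypes: 1/2 A, 1/2 B.
Rh cross +/- × +/- → 3/4 Rh+, 1/4 Rh-.
Independent loci: P(type A, Rh-negative) = 1/2 × 1/4 = 1/8.

1/8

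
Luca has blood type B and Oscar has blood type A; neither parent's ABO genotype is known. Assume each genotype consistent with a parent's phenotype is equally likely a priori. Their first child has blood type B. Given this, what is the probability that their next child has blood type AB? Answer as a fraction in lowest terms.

5/12

Possible genotypes: Luca ∈ {BB, BO}; Oscar ∈ {AA, AO}.
Weight each parental genotype pair by prior × P(type-B child):
  BB × AO: posterior weight 2/3; P(next child type AB) = 1/2.
  BO × AO: posterior weight 1/3; P(next child type AB) = 1/4.
Weighted sum = 5/12.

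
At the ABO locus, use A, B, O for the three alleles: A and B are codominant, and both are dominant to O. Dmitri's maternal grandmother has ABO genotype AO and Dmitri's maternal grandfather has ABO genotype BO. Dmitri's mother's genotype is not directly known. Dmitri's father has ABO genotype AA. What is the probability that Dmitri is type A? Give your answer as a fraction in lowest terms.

Dmitri's mother's ABO genotype from AO × BO: 1/4 AB, 1/4 AO, 1/4 BO, 1/4 OO.
Crossing each possibility with the father AA and summing P(type A): 1/4·1/2 + 1/4·1 + 1/4·1/2 + 1/4·1 = 3/4.

3/4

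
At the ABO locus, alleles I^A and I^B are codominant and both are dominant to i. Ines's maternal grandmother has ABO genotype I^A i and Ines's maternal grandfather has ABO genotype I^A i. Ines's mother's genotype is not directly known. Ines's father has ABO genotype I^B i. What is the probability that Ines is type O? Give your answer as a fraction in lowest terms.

Ines's mother's ABO genotype from I^A i × I^A i: 1/4 I^A I^A, 1/2 I^A i, 1/4 i i.
Crossing each possibility with the father I^B i and summing P(type O): 1/4·0 + 1/2·1/4 + 1/4·1/2 = 1/4.

1/4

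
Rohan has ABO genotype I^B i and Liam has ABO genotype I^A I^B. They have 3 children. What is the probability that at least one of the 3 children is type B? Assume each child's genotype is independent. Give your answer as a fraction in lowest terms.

7/8

ABO cross I^B i × I^A I^B → 1/4 A, 1/2 B, 1/4 AB.
So P(type B) = 1/2 per child.
P(none) = (1/2)^3 = 1/8; P(at least one) = 1 − 1/8 = 7/8.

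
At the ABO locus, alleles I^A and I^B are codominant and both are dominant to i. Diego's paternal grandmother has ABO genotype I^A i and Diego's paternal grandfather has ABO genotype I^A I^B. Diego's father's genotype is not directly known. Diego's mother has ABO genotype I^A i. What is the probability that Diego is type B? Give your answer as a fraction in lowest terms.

1/8

Diego's father's ABO genotype from I^A i × I^A I^B: 1/4 I^A I^A, 1/4 I^A I^B, 1/4 I^A i, 1/4 I^B i.
Crossing each possibility with the mother I^A i and summing P(type B): 1/4·0 + 1/4·1/4 + 1/4·0 + 1/4·1/4 = 1/8.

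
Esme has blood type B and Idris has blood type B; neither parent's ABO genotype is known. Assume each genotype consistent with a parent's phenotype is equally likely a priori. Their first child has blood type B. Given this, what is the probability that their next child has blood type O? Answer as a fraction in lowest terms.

1/20

Possible genotypes: Esme ∈ {I^B I^B, I^B i}; Idris ∈ {I^B I^B, I^B i}.
Weight each parental genotype pair by prior × P(type-B child):
  I^B I^B × I^B I^B: posterior weight 4/15; P(next child type O) = 0.
  I^B I^B × I^B i: posterior weight 4/15; P(next child type O) = 0.
  I^B i × I^B I^B: posterior weight 4/15; P(next child type O) = 0.
  I^B i × I^B i: posterior weight 1/5; P(next child type O) = 1/4.
Weighted sum = 1/20.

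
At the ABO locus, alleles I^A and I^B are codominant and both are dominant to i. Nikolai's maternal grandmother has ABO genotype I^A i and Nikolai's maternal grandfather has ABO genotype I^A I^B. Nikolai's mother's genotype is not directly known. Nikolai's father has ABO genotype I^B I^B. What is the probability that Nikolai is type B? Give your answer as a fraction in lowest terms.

1/2

Nikolai's mother's ABO genotype from I^A i × I^A I^B: 1/4 I^A I^A, 1/4 I^A I^B, 1/4 I^A i, 1/4 I^B i.
Crossing each possibility with the father I^B I^B and summing P(type B): 1/4·0 + 1/4·1/2 + 1/4·1/2 + 1/4·1 = 1/2.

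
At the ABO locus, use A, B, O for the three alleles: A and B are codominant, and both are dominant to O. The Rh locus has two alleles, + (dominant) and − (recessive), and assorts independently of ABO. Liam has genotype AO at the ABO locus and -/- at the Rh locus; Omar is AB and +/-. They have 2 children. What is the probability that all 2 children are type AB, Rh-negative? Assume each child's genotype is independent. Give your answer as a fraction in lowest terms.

ABO cross AO × AB → 1/2 A, 1/4 B, 1/4 AB.
Rh cross -/- × +/- → 1/2 Rh+, 1/2 Rh-; so P(type AB, Rh-negative) = 1/4 × 1/2 = 1/8 per child.
All 2 independent: (1/8)^2 = 1/64.

1/64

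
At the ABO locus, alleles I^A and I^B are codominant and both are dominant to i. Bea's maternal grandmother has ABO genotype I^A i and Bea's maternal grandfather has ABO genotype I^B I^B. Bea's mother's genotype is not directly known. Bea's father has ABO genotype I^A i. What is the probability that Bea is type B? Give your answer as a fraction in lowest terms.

1/4

Bea's mother's ABO genotype from I^A i × I^B I^B: 1/2 I^A I^B, 1/2 I^B i.
Crossing each possibility with the father I^A i and summing P(type B): 1/2·1/4 + 1/2·1/4 = 1/4.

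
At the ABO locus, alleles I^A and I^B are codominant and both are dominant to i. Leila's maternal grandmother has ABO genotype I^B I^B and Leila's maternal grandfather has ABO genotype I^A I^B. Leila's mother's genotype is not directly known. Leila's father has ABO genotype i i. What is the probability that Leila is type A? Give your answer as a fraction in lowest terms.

Leila's mother's ABO genotype from I^B I^B × I^A I^B: 1/2 I^A I^B, 1/2 I^B I^B.
Crossing each possibility with the father i i and summing P(type A): 1/2·1/2 + 1/2·0 = 1/4.

1/4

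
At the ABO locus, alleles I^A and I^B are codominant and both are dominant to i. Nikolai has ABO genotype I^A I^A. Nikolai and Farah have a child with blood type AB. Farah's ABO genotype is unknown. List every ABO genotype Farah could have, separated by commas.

I^A I^B, I^B I^B, I^B i

For each candidate genotype of Farah, check whether crossing it with I^A I^A can produce every observed child phenotype.
  I^A I^A → possible child types {A} ✗
  I^A I^B → possible child types {A, AB} ✓
  I^A i → possible child types {A} ✗
  I^B I^B → possible child types {AB} ✓
  I^B i → possible child types {A, AB} ✓
  i i → possible child types {A} ✗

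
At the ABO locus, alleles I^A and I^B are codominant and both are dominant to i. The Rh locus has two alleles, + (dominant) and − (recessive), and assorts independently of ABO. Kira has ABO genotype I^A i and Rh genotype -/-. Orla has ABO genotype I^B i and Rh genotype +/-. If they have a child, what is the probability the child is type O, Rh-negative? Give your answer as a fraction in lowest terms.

1/8

ABO cross I^A i × I^B i → offspring phenotypes: 1/4 O, 1/4 A, 1/4 B, 1/4 AB.
Rh cross -/- × +/- → 1/2 Rh+, 1/2 Rh-.
Independent loci: P(type O, Rh-negative) = 1/4 × 1/2 = 1/8.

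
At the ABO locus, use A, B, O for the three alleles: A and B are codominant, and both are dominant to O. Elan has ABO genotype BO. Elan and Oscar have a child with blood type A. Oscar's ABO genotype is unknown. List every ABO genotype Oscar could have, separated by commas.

AA, AB, AO

For each candidate genotype of Oscar, check whether crossing it with BO can produce every observed child phenotype.
  AA → possible child types {A, AB} ✓
  AB → possible child types {A, B, AB} ✓
  AO → possible child types {O, A, B, AB} ✓
  BB → possible child types {B} ✗
  BO → possible child types {O, B} ✗
  OO → possible child types {O, B} ✗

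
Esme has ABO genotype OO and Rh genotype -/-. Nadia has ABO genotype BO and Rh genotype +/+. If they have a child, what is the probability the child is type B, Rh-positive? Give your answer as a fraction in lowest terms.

ABO cross OO × BO → offspring phenotypes: 1/2 O, 1/2 B.
Rh cross -/- × +/+ → 1 Rh+.
Independent loci: P(type B, Rh-positive) = 1/2 × 1 = 1/2.

1/2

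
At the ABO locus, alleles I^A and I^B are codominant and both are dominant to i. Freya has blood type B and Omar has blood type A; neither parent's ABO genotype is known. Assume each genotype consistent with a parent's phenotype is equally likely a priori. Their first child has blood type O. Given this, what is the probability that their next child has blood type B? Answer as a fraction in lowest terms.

Possible genotypes: Freya ∈ {I^B I^B, I^B i}; Omar ∈ {I^A I^A, I^A i}.
Weight each parental genotype pair by prior × P(type-O child):
  I^B i × I^A i: posterior weight 1; P(next child type B) = 1/4.
Weighted sum = 1/4.

1/4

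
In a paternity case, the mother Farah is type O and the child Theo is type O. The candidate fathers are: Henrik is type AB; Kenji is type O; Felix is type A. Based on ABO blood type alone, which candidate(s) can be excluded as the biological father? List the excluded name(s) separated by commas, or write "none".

A candidate is excluded only if no genotype consistent with his phenotype could produce a type O child with a type O mother.
Henrik (type AB): no genotype consistent with that phenotype can produce a type-O child with a type-O mother.

Henrik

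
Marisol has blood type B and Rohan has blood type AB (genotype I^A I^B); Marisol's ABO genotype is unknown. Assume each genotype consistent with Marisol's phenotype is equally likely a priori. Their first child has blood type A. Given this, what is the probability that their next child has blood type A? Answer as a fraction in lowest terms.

Possible genotypes: Marisol ∈ {I^B I^B, I^B i}; Rohan ∈ {I^A I^B}.
Weight each parental genotype pair by prior × P(type-A child):
  I^B i × I^A I^B: posterior weight 1; P(next child type A) = 1/4.
Weighted sum = 1/4.

1/4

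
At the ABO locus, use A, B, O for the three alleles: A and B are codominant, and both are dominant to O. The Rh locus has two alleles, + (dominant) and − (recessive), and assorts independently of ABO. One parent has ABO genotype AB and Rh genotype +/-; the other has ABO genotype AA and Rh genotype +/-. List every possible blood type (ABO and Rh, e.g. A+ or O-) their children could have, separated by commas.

Gametes from AB × AA give offspring ABO genotypes AA, AB, i.e. phenotypes A, AB.
Rh cross +/- × +/- → phenotypes Rh+, Rh-.
Combining independently: A+, A-, AB+, AB-.

A+, A-, AB+, AB-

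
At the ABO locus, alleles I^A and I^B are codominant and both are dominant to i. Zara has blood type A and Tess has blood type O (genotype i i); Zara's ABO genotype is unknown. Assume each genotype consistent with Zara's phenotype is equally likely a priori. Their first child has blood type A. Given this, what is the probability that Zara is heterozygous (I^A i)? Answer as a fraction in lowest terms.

Possible genotypes: Zara ∈ {I^A I^A, I^A i}; Tess ∈ {i i}.
Weight each parental genotype pair by prior × P(type-A child):
  I^A I^A × i i: posterior weight 2/3.
  I^A i × i i: posterior weight 1/3.
Sum the posterior weight over pairs where Zara is I^A i: 1/3.

1/3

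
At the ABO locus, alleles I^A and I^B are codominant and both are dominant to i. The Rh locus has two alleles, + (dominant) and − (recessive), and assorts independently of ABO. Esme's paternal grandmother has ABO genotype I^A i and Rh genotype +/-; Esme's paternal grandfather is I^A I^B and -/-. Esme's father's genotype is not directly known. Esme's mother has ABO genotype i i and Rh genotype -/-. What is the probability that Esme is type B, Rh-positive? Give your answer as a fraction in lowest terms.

Esme's father's ABO genotype from I^A i × I^A I^B: 1/4 I^A I^A, 1/4 I^A I^B, 1/4 I^A i, 1/4 I^B i.
Crossing each possibility with the mother i i and summing P(type B): 1/4·0 + 1/4·1/2 + 1/4·0 + 1/4·1/2 = 1/4.
Similarly for Rh via the father's Rh distribution: P(Rh+) = 1/4.
Independent loci: 1/4 × 1/4 = 1/16.

1/16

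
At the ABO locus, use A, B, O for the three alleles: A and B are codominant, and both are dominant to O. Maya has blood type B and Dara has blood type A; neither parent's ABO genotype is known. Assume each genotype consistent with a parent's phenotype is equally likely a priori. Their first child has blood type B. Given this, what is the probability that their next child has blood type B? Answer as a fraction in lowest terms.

5/12

Possible genotypes: Maya ∈ {BB, BO}; Dara ∈ {AA, AO}.
Weight each parental genotype pair by prior × P(type-B child):
  BB × AO: posterior weight 2/3; P(next child type B) = 1/2.
  BO × AO: posterior weight 1/3; P(next child type B) = 1/4.
Weighted sum = 5/12.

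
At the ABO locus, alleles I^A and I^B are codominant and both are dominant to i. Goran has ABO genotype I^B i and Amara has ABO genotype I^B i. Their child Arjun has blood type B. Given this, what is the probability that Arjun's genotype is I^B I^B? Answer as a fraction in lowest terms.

1/3

Cross I^B i × I^B i → 1/4 I^B I^B, 1/2 I^B i, 1/4 i i.
Type-B genotypes among offspring: I^B I^B (1/4), I^B i (1/2); total 3/4.
P(I^B I^B | type B) = (1/4) / (3/4) = 1/3.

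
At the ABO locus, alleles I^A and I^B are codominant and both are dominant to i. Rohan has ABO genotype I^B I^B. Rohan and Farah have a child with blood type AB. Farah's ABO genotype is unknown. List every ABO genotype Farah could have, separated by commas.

For each candidate genotype of Farah, check whether crossing it with I^B I^B can produce every observed child phenotype.
  I^A I^A → possible child types {AB} ✓
  I^A I^B → possible child types {B, AB} ✓
  I^A i → possible child types {B, AB} ✓
  I^B I^B → possible child types {B} ✗
  I^B i → possible child types {B} ✗
  i i → possible child types {B} ✗

I^A I^A, I^A I^B, I^A i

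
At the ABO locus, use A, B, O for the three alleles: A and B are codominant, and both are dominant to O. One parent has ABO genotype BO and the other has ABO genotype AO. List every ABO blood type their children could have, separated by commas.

Gametes from BO × AO give offspring ABO genotypes AB, AO, BO, OO, i.e. phenotypes O, A, B, AB.

O, A, B, AB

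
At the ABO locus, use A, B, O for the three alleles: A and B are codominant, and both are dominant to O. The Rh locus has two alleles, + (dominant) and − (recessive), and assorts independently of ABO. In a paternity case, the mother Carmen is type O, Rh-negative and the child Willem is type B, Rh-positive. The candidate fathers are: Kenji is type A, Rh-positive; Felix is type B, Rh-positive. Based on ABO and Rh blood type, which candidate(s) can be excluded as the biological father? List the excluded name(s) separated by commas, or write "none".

Kenji

A candidate is excluded only if no genotype consistent with his phenotype could produce a type B, Rh-positive child with a type O, Rh-negative mother.
Kenji (type A, Rh+): no genotype consistent with that phenotype can produce a type-B Rh+ child with a type-O mother.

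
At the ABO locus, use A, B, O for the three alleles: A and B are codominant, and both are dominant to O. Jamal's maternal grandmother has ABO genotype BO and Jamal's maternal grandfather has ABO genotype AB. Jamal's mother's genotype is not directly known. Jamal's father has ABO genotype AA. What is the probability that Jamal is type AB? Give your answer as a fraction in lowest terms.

1/2

Jamal's mother's ABO genotype from BO × AB: 1/4 AB, 1/4 AO, 1/4 BB, 1/4 BO.
Crossing each possibility with the father AA and summing P(type AB): 1/4·1/2 + 1/4·0 + 1/4·1 + 1/4·1/2 = 1/2.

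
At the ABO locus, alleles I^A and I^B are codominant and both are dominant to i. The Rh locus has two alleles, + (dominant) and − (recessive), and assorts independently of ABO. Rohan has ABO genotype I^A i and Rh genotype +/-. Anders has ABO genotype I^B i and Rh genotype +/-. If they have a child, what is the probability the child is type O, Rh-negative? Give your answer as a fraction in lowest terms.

1/16

ABO cross I^A i × I^B i → offspring phenotypes: 1/4 O, 1/4 A, 1/4 B, 1/4 AB.
Rh cross +/- × +/- → 3/4 Rh+, 1/4 Rh-.
Independent loci: P(type O, Rh-negative) = 1/4 × 1/4 = 1/16.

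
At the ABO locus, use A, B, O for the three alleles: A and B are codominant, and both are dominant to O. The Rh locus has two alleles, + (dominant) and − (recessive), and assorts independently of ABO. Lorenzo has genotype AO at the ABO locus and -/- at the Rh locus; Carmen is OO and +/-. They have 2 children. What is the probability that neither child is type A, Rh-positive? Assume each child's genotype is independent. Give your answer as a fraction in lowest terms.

ABO cross AO × OO → 1/2 O, 1/2 A.
Rh cross -/- × +/- → 1/2 Rh+, 1/2 Rh-; so P(type A, Rh-positive) = 1/2 × 1/2 = 1/4 per child.
P(not type A, Rh-positive) = 3/4 for one child; (3/4)^2 = 9/16.

9/16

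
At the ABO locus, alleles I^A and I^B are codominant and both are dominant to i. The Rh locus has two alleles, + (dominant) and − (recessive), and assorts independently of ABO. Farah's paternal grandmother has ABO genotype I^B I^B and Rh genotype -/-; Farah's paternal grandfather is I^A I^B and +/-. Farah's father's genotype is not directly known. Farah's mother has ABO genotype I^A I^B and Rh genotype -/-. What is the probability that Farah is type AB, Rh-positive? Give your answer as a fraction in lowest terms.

Farah's father's ABO genotype from I^B I^B × I^A I^B: 1/2 I^A I^B, 1/2 I^B I^B.
Crossing each possibility with the mother I^A I^B and summing P(type AB): 1/2·1/2 + 1/2·1/2 = 1/2.
Similarly for Rh via the father's Rh distribution: P(Rh+) = 1/4.
Independent loci: 1/2 × 1/4 = 1/8.

1/8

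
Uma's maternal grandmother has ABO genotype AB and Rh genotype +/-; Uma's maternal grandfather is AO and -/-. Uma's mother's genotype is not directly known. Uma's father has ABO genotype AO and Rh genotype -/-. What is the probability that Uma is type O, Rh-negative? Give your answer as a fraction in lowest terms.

3/32

Uma's mother's ABO genotype from AB × AO: 1/4 AA, 1/4 AB, 1/4 AO, 1/4 BO.
Crossing each possibility with the father AO and summing P(type O): 1/4·0 + 1/4·0 + 1/4·1/4 + 1/4·1/4 = 1/8.
Similarly for Rh via the mother's Rh distribution: P(Rh-) = 3/4.
Independent loci: 1/8 × 3/4 = 3/32.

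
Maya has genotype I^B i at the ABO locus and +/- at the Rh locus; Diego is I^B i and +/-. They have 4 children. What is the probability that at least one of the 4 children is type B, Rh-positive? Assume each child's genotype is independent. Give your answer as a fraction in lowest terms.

ABO cross I^B i × I^B i → 1/4 O, 3/4 B.
Rh cross +/- × +/- → 3/4 Rh+, 1/4 Rh-; so P(type B, Rh-positive) = 3/4 × 3/4 = 9/16 per child.
P(none) = (7/16)^4 = 2401/65536; P(at least one) = 1 − 2401/65536 = 63135/65536.

63135/65536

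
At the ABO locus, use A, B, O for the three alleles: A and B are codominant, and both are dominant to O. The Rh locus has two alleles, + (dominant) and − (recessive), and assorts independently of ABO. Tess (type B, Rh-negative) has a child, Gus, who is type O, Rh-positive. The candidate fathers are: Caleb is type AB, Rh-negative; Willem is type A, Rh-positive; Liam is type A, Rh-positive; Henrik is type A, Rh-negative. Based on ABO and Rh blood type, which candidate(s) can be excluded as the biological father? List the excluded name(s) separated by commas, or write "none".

Caleb, Henrik

A candidate is excluded only if no genotype consistent with his phenotype could produce a type O, Rh-positive child with a type B, Rh-negative mother.
Caleb (type AB, Rh-): no genotype consistent with that phenotype can produce a type-O Rh+ child with a type-B mother.
Henrik (type A, Rh-): no genotype consistent with that phenotype can produce a type-O Rh+ child with a type-B mother.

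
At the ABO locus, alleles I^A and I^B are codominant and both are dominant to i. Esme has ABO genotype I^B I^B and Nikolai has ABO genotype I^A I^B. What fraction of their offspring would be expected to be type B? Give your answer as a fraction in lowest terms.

ABO cross I^B I^B × I^A I^B → offspring phenotypes: 1/2 B, 1/2 AB.
So P(type B) = 1/2.

1/2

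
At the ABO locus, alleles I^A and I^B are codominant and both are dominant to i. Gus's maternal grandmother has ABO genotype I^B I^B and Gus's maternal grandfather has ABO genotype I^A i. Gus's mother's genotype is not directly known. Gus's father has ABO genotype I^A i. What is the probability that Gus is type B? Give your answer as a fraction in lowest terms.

Gus's mother's ABO genotype from I^B I^B × I^A i: 1/2 I^A I^B, 1/2 I^B i.
Crossing each possibility with the father I^A i and summing P(type B): 1/2·1/4 + 1/2·1/4 = 1/4.

1/4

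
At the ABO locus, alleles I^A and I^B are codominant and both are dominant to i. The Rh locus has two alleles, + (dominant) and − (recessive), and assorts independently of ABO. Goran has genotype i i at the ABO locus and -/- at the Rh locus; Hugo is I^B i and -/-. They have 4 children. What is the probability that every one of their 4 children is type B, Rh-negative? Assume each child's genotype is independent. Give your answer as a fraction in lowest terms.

ABO cross i i × I^B i → 1/2 O, 1/2 B.
Rh cross -/- × -/- → 1 Rh-; so P(type B, Rh-negative) = 1/2 × 1 = 1/2 per child.
All 4 independent: (1/2)^4 = 1/16.

1/16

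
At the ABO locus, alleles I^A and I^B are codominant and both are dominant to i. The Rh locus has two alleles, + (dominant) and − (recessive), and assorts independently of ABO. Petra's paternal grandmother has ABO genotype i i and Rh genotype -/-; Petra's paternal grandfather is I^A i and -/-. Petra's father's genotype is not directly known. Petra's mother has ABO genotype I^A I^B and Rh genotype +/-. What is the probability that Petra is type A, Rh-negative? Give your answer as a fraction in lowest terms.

1/4

Petra's father's ABO genotype from i i × I^A i: 1/2 I^A i, 1/2 i i.
Crossing each possibility with the mother I^A I^B and summing P(type A): 1/2·1/2 + 1/2·1/2 = 1/2.
Similarly for Rh via the father's Rh distribution: P(Rh-) = 1/2.
Independent loci: 1/2 × 1/2 = 1/4.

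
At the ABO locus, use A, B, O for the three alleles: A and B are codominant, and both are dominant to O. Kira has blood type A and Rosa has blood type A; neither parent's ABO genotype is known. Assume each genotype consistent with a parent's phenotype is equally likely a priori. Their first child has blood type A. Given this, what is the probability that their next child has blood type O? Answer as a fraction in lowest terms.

1/20

Possible genotypes: Kira ∈ {AA, AO}; Rosa ∈ {AA, AO}.
Weight each parental genotype pair by prior × P(type-A child):
  AA × AA: posterior weight 4/15; P(next child type O) = 0.
  AA × AO: posterior weight 4/15; P(next child type O) = 0.
  AO × AA: posterior weight 4/15; P(next child type O) = 0.
  AO × AO: posterior weight 1/5; P(next child type O) = 1/4.
Weighted sum = 1/20.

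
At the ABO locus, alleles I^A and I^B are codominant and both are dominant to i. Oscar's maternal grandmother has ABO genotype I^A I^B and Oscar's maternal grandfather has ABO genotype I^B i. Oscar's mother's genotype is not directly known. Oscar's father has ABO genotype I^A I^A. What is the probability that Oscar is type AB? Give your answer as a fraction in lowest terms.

1/2

Oscar's mother's ABO genotype from I^A I^B × I^B i: 1/4 I^A I^B, 1/4 I^A i, 1/4 I^B I^B, 1/4 I^B i.
Crossing each possibility with the father I^A I^A and summing P(type AB): 1/4·1/2 + 1/4·0 + 1/4·1 + 1/4·1/2 = 1/2.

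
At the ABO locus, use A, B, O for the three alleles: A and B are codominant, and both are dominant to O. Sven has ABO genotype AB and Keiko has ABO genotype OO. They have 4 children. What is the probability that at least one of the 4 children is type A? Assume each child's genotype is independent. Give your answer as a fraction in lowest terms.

15/16

ABO cross AB × OO → 1/2 A, 1/2 B.
So P(type A) = 1/2 per child.
P(none) = (1/2)^4 = 1/16; P(at least one) = 1 − 1/16 = 15/16.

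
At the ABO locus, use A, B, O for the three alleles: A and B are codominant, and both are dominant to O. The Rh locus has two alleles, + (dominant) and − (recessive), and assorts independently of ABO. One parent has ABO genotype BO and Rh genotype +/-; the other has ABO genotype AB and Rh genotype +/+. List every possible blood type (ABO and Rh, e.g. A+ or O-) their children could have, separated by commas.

Gametes from BO × AB give offspring ABO genotypes AB, AO, BB, BO, i.e. phenotypes A, B, AB.
Rh cross +/- × +/+ → phenotypes Rh+.
Combining independently: A+, B+, AB+.

A+, B+, AB+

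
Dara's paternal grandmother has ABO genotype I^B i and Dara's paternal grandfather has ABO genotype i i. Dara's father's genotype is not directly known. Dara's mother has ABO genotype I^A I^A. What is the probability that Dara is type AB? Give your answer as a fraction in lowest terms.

Dara's father's ABO genotype from I^B i × i i: 1/2 I^B i, 1/2 i i.
Crossing each possibility with the mother I^A I^A and summing P(type AB): 1/2·1/2 + 1/2·0 = 1/4.

1/4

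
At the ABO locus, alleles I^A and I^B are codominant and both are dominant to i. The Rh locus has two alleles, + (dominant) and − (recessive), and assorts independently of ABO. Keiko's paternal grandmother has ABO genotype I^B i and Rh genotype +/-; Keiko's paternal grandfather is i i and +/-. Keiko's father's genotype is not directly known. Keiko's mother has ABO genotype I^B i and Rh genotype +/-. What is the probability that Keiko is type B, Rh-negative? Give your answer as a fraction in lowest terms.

Keiko's father's ABO genotype from I^B i × i i: 1/2 I^B i, 1/2 i i.
Crossing each possibility with the mother I^B i and summing P(type B): 1/2·3/4 + 1/2·1/2 = 5/8.
Similarly for Rh via the father's Rh distribution: P(Rh-) = 1/4.
Independent loci: 5/8 × 1/4 = 5/32.

5/32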